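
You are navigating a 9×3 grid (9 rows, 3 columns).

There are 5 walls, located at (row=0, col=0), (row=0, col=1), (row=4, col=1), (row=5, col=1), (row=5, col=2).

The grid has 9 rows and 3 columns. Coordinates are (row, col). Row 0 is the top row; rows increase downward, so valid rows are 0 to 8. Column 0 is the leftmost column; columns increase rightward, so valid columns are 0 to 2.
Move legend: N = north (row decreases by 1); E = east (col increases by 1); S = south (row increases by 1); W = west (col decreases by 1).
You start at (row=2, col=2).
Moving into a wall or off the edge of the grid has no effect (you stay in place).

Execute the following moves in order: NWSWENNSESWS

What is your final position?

Answer: Final position: (row=3, col=1)

Derivation:
Start: (row=2, col=2)
  N (north): (row=2, col=2) -> (row=1, col=2)
  W (west): (row=1, col=2) -> (row=1, col=1)
  S (south): (row=1, col=1) -> (row=2, col=1)
  W (west): (row=2, col=1) -> (row=2, col=0)
  E (east): (row=2, col=0) -> (row=2, col=1)
  N (north): (row=2, col=1) -> (row=1, col=1)
  N (north): blocked, stay at (row=1, col=1)
  S (south): (row=1, col=1) -> (row=2, col=1)
  E (east): (row=2, col=1) -> (row=2, col=2)
  S (south): (row=2, col=2) -> (row=3, col=2)
  W (west): (row=3, col=2) -> (row=3, col=1)
  S (south): blocked, stay at (row=3, col=1)
Final: (row=3, col=1)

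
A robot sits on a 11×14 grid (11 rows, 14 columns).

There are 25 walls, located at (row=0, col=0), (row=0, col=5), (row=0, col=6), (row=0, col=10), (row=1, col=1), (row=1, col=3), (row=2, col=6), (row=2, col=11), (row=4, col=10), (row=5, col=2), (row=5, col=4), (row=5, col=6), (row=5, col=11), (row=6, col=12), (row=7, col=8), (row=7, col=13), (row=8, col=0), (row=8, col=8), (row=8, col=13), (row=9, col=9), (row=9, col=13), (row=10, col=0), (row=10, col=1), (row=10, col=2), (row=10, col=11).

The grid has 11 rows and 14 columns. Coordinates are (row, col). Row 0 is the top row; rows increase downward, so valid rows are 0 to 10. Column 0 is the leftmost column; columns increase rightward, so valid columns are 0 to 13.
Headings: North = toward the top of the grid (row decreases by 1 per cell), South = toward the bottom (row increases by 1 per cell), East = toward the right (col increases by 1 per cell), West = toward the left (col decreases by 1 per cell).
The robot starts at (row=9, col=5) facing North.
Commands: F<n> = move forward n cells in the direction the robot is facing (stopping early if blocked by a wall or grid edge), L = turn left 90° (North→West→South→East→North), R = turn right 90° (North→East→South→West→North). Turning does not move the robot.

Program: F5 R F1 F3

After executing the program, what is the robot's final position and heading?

Answer: Final position: (row=4, col=9), facing East

Derivation:
Start: (row=9, col=5), facing North
  F5: move forward 5, now at (row=4, col=5)
  R: turn right, now facing East
  F1: move forward 1, now at (row=4, col=6)
  F3: move forward 3, now at (row=4, col=9)
Final: (row=4, col=9), facing East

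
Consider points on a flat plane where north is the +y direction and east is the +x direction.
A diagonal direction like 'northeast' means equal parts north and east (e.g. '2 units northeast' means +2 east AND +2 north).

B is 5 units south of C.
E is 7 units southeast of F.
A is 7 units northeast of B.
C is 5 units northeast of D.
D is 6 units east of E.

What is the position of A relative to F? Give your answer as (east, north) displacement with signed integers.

Answer: A is at (east=25, north=0) relative to F.

Derivation:
Place F at the origin (east=0, north=0).
  E is 7 units southeast of F: delta (east=+7, north=-7); E at (east=7, north=-7).
  D is 6 units east of E: delta (east=+6, north=+0); D at (east=13, north=-7).
  C is 5 units northeast of D: delta (east=+5, north=+5); C at (east=18, north=-2).
  B is 5 units south of C: delta (east=+0, north=-5); B at (east=18, north=-7).
  A is 7 units northeast of B: delta (east=+7, north=+7); A at (east=25, north=0).
Therefore A relative to F: (east=25, north=0).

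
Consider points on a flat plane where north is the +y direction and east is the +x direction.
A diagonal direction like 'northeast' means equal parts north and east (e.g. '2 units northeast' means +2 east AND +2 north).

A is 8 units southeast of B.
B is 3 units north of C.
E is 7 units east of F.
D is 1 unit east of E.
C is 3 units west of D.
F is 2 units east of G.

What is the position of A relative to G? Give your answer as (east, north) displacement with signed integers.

Answer: A is at (east=15, north=-5) relative to G.

Derivation:
Place G at the origin (east=0, north=0).
  F is 2 units east of G: delta (east=+2, north=+0); F at (east=2, north=0).
  E is 7 units east of F: delta (east=+7, north=+0); E at (east=9, north=0).
  D is 1 unit east of E: delta (east=+1, north=+0); D at (east=10, north=0).
  C is 3 units west of D: delta (east=-3, north=+0); C at (east=7, north=0).
  B is 3 units north of C: delta (east=+0, north=+3); B at (east=7, north=3).
  A is 8 units southeast of B: delta (east=+8, north=-8); A at (east=15, north=-5).
Therefore A relative to G: (east=15, north=-5).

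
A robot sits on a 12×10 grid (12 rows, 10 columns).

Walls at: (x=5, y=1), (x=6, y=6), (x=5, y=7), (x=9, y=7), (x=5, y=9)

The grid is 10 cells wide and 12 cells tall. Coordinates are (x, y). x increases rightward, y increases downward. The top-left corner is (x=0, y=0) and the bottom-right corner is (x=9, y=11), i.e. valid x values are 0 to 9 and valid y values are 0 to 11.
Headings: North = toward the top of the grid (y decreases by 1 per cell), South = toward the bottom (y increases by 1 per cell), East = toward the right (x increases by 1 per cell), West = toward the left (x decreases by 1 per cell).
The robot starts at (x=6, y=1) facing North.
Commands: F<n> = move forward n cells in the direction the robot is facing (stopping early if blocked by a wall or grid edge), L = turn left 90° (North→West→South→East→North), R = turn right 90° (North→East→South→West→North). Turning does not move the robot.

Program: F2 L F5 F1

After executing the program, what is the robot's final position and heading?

Start: (x=6, y=1), facing North
  F2: move forward 1/2 (blocked), now at (x=6, y=0)
  L: turn left, now facing West
  F5: move forward 5, now at (x=1, y=0)
  F1: move forward 1, now at (x=0, y=0)
Final: (x=0, y=0), facing West

Answer: Final position: (x=0, y=0), facing West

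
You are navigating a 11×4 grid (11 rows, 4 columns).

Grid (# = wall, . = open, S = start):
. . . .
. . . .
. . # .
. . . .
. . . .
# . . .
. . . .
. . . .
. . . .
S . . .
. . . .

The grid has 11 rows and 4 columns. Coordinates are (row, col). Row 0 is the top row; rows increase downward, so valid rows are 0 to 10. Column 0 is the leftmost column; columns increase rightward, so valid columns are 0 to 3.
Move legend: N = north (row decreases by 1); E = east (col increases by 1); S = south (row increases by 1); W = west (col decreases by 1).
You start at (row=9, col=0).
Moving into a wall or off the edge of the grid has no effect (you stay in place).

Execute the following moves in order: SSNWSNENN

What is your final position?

Start: (row=9, col=0)
  S (south): (row=9, col=0) -> (row=10, col=0)
  S (south): blocked, stay at (row=10, col=0)
  N (north): (row=10, col=0) -> (row=9, col=0)
  W (west): blocked, stay at (row=9, col=0)
  S (south): (row=9, col=0) -> (row=10, col=0)
  N (north): (row=10, col=0) -> (row=9, col=0)
  E (east): (row=9, col=0) -> (row=9, col=1)
  N (north): (row=9, col=1) -> (row=8, col=1)
  N (north): (row=8, col=1) -> (row=7, col=1)
Final: (row=7, col=1)

Answer: Final position: (row=7, col=1)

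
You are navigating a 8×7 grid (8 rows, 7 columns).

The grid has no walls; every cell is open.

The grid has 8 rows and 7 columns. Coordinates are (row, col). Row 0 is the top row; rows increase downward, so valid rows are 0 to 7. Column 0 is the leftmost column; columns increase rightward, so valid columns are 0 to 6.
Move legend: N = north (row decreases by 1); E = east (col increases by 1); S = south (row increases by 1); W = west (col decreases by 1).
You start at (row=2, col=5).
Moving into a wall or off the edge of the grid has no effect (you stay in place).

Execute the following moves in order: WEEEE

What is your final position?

Answer: Final position: (row=2, col=6)

Derivation:
Start: (row=2, col=5)
  W (west): (row=2, col=5) -> (row=2, col=4)
  E (east): (row=2, col=4) -> (row=2, col=5)
  E (east): (row=2, col=5) -> (row=2, col=6)
  E (east): blocked, stay at (row=2, col=6)
  E (east): blocked, stay at (row=2, col=6)
Final: (row=2, col=6)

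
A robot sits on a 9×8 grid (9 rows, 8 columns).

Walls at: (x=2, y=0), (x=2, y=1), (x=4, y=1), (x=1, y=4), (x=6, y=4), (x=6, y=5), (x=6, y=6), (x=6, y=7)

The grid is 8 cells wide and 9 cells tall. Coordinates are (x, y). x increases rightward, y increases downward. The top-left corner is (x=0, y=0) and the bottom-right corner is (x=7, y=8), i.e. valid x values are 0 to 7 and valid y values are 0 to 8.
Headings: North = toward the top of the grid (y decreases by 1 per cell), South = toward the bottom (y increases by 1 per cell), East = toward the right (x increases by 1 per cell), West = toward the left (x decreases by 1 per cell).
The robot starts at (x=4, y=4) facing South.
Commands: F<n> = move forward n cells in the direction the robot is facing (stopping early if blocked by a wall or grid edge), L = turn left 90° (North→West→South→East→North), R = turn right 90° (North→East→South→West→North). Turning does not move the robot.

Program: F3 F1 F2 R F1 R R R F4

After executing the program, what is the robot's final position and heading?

Start: (x=4, y=4), facing South
  F3: move forward 3, now at (x=4, y=7)
  F1: move forward 1, now at (x=4, y=8)
  F2: move forward 0/2 (blocked), now at (x=4, y=8)
  R: turn right, now facing West
  F1: move forward 1, now at (x=3, y=8)
  R: turn right, now facing North
  R: turn right, now facing East
  R: turn right, now facing South
  F4: move forward 0/4 (blocked), now at (x=3, y=8)
Final: (x=3, y=8), facing South

Answer: Final position: (x=3, y=8), facing South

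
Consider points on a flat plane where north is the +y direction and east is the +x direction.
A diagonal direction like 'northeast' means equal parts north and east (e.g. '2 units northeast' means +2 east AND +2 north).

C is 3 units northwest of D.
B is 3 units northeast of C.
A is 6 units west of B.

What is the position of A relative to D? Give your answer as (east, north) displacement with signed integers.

Answer: A is at (east=-6, north=6) relative to D.

Derivation:
Place D at the origin (east=0, north=0).
  C is 3 units northwest of D: delta (east=-3, north=+3); C at (east=-3, north=3).
  B is 3 units northeast of C: delta (east=+3, north=+3); B at (east=0, north=6).
  A is 6 units west of B: delta (east=-6, north=+0); A at (east=-6, north=6).
Therefore A relative to D: (east=-6, north=6).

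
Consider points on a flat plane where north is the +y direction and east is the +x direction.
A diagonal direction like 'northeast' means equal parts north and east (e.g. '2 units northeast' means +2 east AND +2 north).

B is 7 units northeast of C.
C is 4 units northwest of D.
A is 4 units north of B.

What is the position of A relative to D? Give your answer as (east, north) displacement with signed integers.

Answer: A is at (east=3, north=15) relative to D.

Derivation:
Place D at the origin (east=0, north=0).
  C is 4 units northwest of D: delta (east=-4, north=+4); C at (east=-4, north=4).
  B is 7 units northeast of C: delta (east=+7, north=+7); B at (east=3, north=11).
  A is 4 units north of B: delta (east=+0, north=+4); A at (east=3, north=15).
Therefore A relative to D: (east=3, north=15).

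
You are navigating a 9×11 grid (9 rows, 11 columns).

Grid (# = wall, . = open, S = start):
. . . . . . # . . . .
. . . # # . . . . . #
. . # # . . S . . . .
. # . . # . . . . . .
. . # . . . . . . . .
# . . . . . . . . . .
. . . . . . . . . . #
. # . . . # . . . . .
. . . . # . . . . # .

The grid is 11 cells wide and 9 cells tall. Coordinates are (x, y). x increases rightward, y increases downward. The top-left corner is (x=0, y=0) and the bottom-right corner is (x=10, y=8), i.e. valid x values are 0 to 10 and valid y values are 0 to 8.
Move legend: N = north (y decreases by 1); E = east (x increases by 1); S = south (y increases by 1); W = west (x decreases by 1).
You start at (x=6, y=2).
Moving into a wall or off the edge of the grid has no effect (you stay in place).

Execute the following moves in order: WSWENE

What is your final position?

Answer: Final position: (x=7, y=2)

Derivation:
Start: (x=6, y=2)
  W (west): (x=6, y=2) -> (x=5, y=2)
  S (south): (x=5, y=2) -> (x=5, y=3)
  W (west): blocked, stay at (x=5, y=3)
  E (east): (x=5, y=3) -> (x=6, y=3)
  N (north): (x=6, y=3) -> (x=6, y=2)
  E (east): (x=6, y=2) -> (x=7, y=2)
Final: (x=7, y=2)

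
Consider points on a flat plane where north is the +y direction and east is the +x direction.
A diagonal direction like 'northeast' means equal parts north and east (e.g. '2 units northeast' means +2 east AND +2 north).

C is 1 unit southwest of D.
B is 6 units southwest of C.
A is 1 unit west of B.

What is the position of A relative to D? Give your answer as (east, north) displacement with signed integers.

Place D at the origin (east=0, north=0).
  C is 1 unit southwest of D: delta (east=-1, north=-1); C at (east=-1, north=-1).
  B is 6 units southwest of C: delta (east=-6, north=-6); B at (east=-7, north=-7).
  A is 1 unit west of B: delta (east=-1, north=+0); A at (east=-8, north=-7).
Therefore A relative to D: (east=-8, north=-7).

Answer: A is at (east=-8, north=-7) relative to D.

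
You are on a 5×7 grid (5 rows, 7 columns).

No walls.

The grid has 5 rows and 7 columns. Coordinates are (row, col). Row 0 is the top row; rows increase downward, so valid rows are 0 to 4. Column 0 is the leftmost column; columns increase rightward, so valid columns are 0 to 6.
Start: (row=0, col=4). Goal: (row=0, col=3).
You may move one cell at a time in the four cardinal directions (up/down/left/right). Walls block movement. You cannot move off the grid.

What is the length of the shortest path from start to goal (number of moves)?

Answer: Shortest path length: 1

Derivation:
BFS from (row=0, col=4) until reaching (row=0, col=3):
  Distance 0: (row=0, col=4)
  Distance 1: (row=0, col=3), (row=0, col=5), (row=1, col=4)  <- goal reached here
One shortest path (1 moves): (row=0, col=4) -> (row=0, col=3)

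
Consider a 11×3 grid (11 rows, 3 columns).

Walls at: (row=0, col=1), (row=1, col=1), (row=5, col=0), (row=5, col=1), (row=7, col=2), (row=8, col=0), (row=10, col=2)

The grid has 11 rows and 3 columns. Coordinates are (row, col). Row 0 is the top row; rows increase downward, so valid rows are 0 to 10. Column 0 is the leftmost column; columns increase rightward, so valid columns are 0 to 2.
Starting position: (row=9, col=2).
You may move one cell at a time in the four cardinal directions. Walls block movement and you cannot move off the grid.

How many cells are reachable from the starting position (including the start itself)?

Answer: Reachable cells: 26

Derivation:
BFS flood-fill from (row=9, col=2):
  Distance 0: (row=9, col=2)
  Distance 1: (row=8, col=2), (row=9, col=1)
  Distance 2: (row=8, col=1), (row=9, col=0), (row=10, col=1)
  Distance 3: (row=7, col=1), (row=10, col=0)
  Distance 4: (row=6, col=1), (row=7, col=0)
  Distance 5: (row=6, col=0), (row=6, col=2)
  Distance 6: (row=5, col=2)
  Distance 7: (row=4, col=2)
  Distance 8: (row=3, col=2), (row=4, col=1)
  Distance 9: (row=2, col=2), (row=3, col=1), (row=4, col=0)
  Distance 10: (row=1, col=2), (row=2, col=1), (row=3, col=0)
  Distance 11: (row=0, col=2), (row=2, col=0)
  Distance 12: (row=1, col=0)
  Distance 13: (row=0, col=0)
Total reachable: 26 (grid has 26 open cells total)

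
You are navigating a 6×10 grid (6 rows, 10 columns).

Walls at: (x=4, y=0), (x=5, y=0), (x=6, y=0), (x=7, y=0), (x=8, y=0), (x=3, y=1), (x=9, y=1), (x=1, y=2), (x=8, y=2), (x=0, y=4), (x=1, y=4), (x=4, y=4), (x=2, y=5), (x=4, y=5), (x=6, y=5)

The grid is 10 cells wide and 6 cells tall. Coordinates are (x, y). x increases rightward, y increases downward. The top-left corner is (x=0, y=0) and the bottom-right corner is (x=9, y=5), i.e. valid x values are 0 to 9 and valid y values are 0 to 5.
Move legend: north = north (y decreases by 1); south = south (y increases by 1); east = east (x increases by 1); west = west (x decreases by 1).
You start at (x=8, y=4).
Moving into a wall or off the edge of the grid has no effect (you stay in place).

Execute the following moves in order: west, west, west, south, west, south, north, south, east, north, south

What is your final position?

Start: (x=8, y=4)
  west (west): (x=8, y=4) -> (x=7, y=4)
  west (west): (x=7, y=4) -> (x=6, y=4)
  west (west): (x=6, y=4) -> (x=5, y=4)
  south (south): (x=5, y=4) -> (x=5, y=5)
  west (west): blocked, stay at (x=5, y=5)
  south (south): blocked, stay at (x=5, y=5)
  north (north): (x=5, y=5) -> (x=5, y=4)
  south (south): (x=5, y=4) -> (x=5, y=5)
  east (east): blocked, stay at (x=5, y=5)
  north (north): (x=5, y=5) -> (x=5, y=4)
  south (south): (x=5, y=4) -> (x=5, y=5)
Final: (x=5, y=5)

Answer: Final position: (x=5, y=5)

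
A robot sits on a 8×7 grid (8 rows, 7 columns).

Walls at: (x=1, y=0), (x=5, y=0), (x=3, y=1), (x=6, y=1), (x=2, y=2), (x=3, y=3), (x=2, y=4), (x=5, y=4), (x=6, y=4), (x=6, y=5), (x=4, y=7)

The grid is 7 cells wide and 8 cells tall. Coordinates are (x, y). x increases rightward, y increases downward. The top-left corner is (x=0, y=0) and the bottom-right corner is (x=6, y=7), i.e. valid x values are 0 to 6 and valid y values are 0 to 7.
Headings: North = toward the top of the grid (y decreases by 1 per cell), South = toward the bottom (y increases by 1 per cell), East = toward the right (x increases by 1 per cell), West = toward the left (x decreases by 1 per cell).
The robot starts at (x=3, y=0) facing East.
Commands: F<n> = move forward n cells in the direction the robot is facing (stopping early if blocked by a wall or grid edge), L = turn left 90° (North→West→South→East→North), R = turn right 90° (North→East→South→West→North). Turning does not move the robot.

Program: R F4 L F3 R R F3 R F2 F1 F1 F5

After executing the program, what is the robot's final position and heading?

Answer: Final position: (x=2, y=0), facing North

Derivation:
Start: (x=3, y=0), facing East
  R: turn right, now facing South
  F4: move forward 0/4 (blocked), now at (x=3, y=0)
  L: turn left, now facing East
  F3: move forward 1/3 (blocked), now at (x=4, y=0)
  R: turn right, now facing South
  R: turn right, now facing West
  F3: move forward 2/3 (blocked), now at (x=2, y=0)
  R: turn right, now facing North
  F2: move forward 0/2 (blocked), now at (x=2, y=0)
  F1: move forward 0/1 (blocked), now at (x=2, y=0)
  F1: move forward 0/1 (blocked), now at (x=2, y=0)
  F5: move forward 0/5 (blocked), now at (x=2, y=0)
Final: (x=2, y=0), facing North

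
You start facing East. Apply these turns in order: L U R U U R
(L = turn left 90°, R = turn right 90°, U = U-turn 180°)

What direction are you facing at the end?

Answer: Final heading: North

Derivation:
Start: East
  L (left (90° counter-clockwise)) -> North
  U (U-turn (180°)) -> South
  R (right (90° clockwise)) -> West
  U (U-turn (180°)) -> East
  U (U-turn (180°)) -> West
  R (right (90° clockwise)) -> North
Final: North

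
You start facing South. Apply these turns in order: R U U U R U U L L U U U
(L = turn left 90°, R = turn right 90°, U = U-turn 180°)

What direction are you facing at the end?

Answer: Final heading: South

Derivation:
Start: South
  R (right (90° clockwise)) -> West
  U (U-turn (180°)) -> East
  U (U-turn (180°)) -> West
  U (U-turn (180°)) -> East
  R (right (90° clockwise)) -> South
  U (U-turn (180°)) -> North
  U (U-turn (180°)) -> South
  L (left (90° counter-clockwise)) -> East
  L (left (90° counter-clockwise)) -> North
  U (U-turn (180°)) -> South
  U (U-turn (180°)) -> North
  U (U-turn (180°)) -> South
Final: South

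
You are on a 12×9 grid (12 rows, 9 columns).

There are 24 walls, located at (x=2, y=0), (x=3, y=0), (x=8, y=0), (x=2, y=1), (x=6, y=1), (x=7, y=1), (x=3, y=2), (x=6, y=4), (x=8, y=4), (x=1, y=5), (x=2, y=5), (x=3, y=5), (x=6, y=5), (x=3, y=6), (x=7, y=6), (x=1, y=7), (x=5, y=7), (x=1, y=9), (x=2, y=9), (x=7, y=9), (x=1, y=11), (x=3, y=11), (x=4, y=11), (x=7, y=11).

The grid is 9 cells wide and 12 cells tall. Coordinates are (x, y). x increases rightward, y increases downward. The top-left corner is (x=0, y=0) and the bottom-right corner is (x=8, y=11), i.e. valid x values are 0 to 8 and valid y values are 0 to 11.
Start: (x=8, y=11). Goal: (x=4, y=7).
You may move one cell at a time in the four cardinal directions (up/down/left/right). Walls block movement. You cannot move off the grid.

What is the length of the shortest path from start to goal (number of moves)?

BFS from (x=8, y=11) until reaching (x=4, y=7):
  Distance 0: (x=8, y=11)
  Distance 1: (x=8, y=10)
  Distance 2: (x=8, y=9), (x=7, y=10)
  Distance 3: (x=8, y=8), (x=6, y=10)
  Distance 4: (x=8, y=7), (x=7, y=8), (x=6, y=9), (x=5, y=10), (x=6, y=11)
  Distance 5: (x=8, y=6), (x=7, y=7), (x=6, y=8), (x=5, y=9), (x=4, y=10), (x=5, y=11)
  Distance 6: (x=8, y=5), (x=6, y=7), (x=5, y=8), (x=4, y=9), (x=3, y=10)
  Distance 7: (x=7, y=5), (x=6, y=6), (x=4, y=8), (x=3, y=9), (x=2, y=10)
  Distance 8: (x=7, y=4), (x=5, y=6), (x=4, y=7), (x=3, y=8), (x=1, y=10), (x=2, y=11)  <- goal reached here
One shortest path (8 moves): (x=8, y=11) -> (x=8, y=10) -> (x=7, y=10) -> (x=6, y=10) -> (x=5, y=10) -> (x=4, y=10) -> (x=4, y=9) -> (x=4, y=8) -> (x=4, y=7)

Answer: Shortest path length: 8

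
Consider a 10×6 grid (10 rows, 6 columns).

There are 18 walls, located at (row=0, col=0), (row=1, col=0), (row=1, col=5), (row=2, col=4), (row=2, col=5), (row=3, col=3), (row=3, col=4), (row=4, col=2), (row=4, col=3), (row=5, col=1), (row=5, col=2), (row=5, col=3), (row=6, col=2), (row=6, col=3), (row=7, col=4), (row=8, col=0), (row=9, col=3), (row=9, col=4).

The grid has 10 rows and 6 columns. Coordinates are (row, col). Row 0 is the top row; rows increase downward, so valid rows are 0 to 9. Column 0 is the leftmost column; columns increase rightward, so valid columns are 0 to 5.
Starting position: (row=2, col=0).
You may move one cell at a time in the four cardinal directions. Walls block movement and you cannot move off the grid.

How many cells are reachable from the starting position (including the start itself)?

Answer: Reachable cells: 42

Derivation:
BFS flood-fill from (row=2, col=0):
  Distance 0: (row=2, col=0)
  Distance 1: (row=2, col=1), (row=3, col=0)
  Distance 2: (row=1, col=1), (row=2, col=2), (row=3, col=1), (row=4, col=0)
  Distance 3: (row=0, col=1), (row=1, col=2), (row=2, col=3), (row=3, col=2), (row=4, col=1), (row=5, col=0)
  Distance 4: (row=0, col=2), (row=1, col=3), (row=6, col=0)
  Distance 5: (row=0, col=3), (row=1, col=4), (row=6, col=1), (row=7, col=0)
  Distance 6: (row=0, col=4), (row=7, col=1)
  Distance 7: (row=0, col=5), (row=7, col=2), (row=8, col=1)
  Distance 8: (row=7, col=3), (row=8, col=2), (row=9, col=1)
  Distance 9: (row=8, col=3), (row=9, col=0), (row=9, col=2)
  Distance 10: (row=8, col=4)
  Distance 11: (row=8, col=5)
  Distance 12: (row=7, col=5), (row=9, col=5)
  Distance 13: (row=6, col=5)
  Distance 14: (row=5, col=5), (row=6, col=4)
  Distance 15: (row=4, col=5), (row=5, col=4)
  Distance 16: (row=3, col=5), (row=4, col=4)
Total reachable: 42 (grid has 42 open cells total)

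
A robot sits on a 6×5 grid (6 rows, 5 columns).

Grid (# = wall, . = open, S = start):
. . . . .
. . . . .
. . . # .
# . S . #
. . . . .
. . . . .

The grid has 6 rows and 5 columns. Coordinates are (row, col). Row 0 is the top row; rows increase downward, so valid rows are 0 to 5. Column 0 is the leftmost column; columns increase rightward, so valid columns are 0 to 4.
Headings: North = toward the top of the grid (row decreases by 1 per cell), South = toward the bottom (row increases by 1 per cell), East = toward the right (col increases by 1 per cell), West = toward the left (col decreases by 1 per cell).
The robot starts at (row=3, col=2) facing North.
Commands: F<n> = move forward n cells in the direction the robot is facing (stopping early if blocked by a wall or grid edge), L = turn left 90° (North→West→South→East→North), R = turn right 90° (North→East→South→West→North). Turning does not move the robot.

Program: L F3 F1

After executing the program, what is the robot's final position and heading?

Start: (row=3, col=2), facing North
  L: turn left, now facing West
  F3: move forward 1/3 (blocked), now at (row=3, col=1)
  F1: move forward 0/1 (blocked), now at (row=3, col=1)
Final: (row=3, col=1), facing West

Answer: Final position: (row=3, col=1), facing West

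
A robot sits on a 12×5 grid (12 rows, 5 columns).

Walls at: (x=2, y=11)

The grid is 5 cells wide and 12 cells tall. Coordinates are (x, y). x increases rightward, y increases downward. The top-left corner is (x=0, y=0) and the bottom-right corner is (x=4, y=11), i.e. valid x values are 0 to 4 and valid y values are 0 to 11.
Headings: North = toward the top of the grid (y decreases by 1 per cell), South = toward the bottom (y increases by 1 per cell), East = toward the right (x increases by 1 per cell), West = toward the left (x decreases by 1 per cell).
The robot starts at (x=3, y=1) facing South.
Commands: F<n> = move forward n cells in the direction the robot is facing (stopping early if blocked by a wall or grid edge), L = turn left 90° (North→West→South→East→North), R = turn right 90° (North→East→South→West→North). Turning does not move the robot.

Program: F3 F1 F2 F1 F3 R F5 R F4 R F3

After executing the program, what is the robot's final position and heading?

Answer: Final position: (x=4, y=7), facing East

Derivation:
Start: (x=3, y=1), facing South
  F3: move forward 3, now at (x=3, y=4)
  F1: move forward 1, now at (x=3, y=5)
  F2: move forward 2, now at (x=3, y=7)
  F1: move forward 1, now at (x=3, y=8)
  F3: move forward 3, now at (x=3, y=11)
  R: turn right, now facing West
  F5: move forward 0/5 (blocked), now at (x=3, y=11)
  R: turn right, now facing North
  F4: move forward 4, now at (x=3, y=7)
  R: turn right, now facing East
  F3: move forward 1/3 (blocked), now at (x=4, y=7)
Final: (x=4, y=7), facing East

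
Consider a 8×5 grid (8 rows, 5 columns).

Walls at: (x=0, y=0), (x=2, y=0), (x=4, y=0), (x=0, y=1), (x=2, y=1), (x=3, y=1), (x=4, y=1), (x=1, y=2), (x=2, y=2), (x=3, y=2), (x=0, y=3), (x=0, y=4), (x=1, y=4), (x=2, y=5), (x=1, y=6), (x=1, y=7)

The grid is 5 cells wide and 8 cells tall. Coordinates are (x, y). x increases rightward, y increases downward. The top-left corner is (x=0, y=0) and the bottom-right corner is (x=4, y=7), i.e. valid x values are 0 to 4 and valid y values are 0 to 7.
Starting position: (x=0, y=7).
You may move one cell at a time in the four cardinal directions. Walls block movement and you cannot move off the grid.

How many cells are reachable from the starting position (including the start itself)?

Answer: Reachable cells: 4

Derivation:
BFS flood-fill from (x=0, y=7):
  Distance 0: (x=0, y=7)
  Distance 1: (x=0, y=6)
  Distance 2: (x=0, y=5)
  Distance 3: (x=1, y=5)
Total reachable: 4 (grid has 24 open cells total)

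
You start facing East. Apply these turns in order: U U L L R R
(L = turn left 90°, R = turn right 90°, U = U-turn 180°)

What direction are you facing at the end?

Answer: Final heading: East

Derivation:
Start: East
  U (U-turn (180°)) -> West
  U (U-turn (180°)) -> East
  L (left (90° counter-clockwise)) -> North
  L (left (90° counter-clockwise)) -> West
  R (right (90° clockwise)) -> North
  R (right (90° clockwise)) -> East
Final: East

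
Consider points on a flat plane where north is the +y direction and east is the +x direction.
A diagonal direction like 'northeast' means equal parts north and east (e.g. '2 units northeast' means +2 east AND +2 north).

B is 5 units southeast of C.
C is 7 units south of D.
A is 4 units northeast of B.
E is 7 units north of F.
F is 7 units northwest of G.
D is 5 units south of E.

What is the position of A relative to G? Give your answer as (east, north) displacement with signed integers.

Place G at the origin (east=0, north=0).
  F is 7 units northwest of G: delta (east=-7, north=+7); F at (east=-7, north=7).
  E is 7 units north of F: delta (east=+0, north=+7); E at (east=-7, north=14).
  D is 5 units south of E: delta (east=+0, north=-5); D at (east=-7, north=9).
  C is 7 units south of D: delta (east=+0, north=-7); C at (east=-7, north=2).
  B is 5 units southeast of C: delta (east=+5, north=-5); B at (east=-2, north=-3).
  A is 4 units northeast of B: delta (east=+4, north=+4); A at (east=2, north=1).
Therefore A relative to G: (east=2, north=1).

Answer: A is at (east=2, north=1) relative to G.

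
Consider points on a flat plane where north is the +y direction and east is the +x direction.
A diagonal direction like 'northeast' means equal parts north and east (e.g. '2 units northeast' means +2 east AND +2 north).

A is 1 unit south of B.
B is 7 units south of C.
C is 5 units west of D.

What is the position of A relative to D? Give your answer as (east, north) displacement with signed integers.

Answer: A is at (east=-5, north=-8) relative to D.

Derivation:
Place D at the origin (east=0, north=0).
  C is 5 units west of D: delta (east=-5, north=+0); C at (east=-5, north=0).
  B is 7 units south of C: delta (east=+0, north=-7); B at (east=-5, north=-7).
  A is 1 unit south of B: delta (east=+0, north=-1); A at (east=-5, north=-8).
Therefore A relative to D: (east=-5, north=-8).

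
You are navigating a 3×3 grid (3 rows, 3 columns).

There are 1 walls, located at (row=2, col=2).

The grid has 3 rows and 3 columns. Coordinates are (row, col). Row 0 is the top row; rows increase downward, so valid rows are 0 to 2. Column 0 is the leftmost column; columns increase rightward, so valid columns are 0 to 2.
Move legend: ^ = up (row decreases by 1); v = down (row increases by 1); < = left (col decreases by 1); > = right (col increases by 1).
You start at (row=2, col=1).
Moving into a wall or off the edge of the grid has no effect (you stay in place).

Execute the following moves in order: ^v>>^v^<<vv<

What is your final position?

Answer: Final position: (row=2, col=0)

Derivation:
Start: (row=2, col=1)
  ^ (up): (row=2, col=1) -> (row=1, col=1)
  v (down): (row=1, col=1) -> (row=2, col=1)
  > (right): blocked, stay at (row=2, col=1)
  > (right): blocked, stay at (row=2, col=1)
  ^ (up): (row=2, col=1) -> (row=1, col=1)
  v (down): (row=1, col=1) -> (row=2, col=1)
  ^ (up): (row=2, col=1) -> (row=1, col=1)
  < (left): (row=1, col=1) -> (row=1, col=0)
  < (left): blocked, stay at (row=1, col=0)
  v (down): (row=1, col=0) -> (row=2, col=0)
  v (down): blocked, stay at (row=2, col=0)
  < (left): blocked, stay at (row=2, col=0)
Final: (row=2, col=0)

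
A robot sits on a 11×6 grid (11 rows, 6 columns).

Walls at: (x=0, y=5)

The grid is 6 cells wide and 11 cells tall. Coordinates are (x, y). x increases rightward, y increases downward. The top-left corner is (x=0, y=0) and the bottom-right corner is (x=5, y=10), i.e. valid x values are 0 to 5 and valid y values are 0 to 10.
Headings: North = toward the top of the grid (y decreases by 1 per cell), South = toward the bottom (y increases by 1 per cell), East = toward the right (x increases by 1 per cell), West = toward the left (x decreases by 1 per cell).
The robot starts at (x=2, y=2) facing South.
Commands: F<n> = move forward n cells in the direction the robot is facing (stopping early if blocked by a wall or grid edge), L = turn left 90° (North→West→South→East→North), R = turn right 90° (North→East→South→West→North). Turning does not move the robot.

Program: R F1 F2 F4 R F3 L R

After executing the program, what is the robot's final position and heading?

Start: (x=2, y=2), facing South
  R: turn right, now facing West
  F1: move forward 1, now at (x=1, y=2)
  F2: move forward 1/2 (blocked), now at (x=0, y=2)
  F4: move forward 0/4 (blocked), now at (x=0, y=2)
  R: turn right, now facing North
  F3: move forward 2/3 (blocked), now at (x=0, y=0)
  L: turn left, now facing West
  R: turn right, now facing North
Final: (x=0, y=0), facing North

Answer: Final position: (x=0, y=0), facing North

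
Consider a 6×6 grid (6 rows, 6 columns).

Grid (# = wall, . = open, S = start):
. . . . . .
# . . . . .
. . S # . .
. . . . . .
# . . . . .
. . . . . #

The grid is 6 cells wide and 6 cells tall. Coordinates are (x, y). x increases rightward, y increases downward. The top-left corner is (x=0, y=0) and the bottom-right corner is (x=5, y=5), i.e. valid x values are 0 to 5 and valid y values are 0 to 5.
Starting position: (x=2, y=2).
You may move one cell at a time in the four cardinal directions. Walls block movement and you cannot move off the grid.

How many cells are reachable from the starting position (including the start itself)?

BFS flood-fill from (x=2, y=2):
  Distance 0: (x=2, y=2)
  Distance 1: (x=2, y=1), (x=1, y=2), (x=2, y=3)
  Distance 2: (x=2, y=0), (x=1, y=1), (x=3, y=1), (x=0, y=2), (x=1, y=3), (x=3, y=3), (x=2, y=4)
  Distance 3: (x=1, y=0), (x=3, y=0), (x=4, y=1), (x=0, y=3), (x=4, y=3), (x=1, y=4), (x=3, y=4), (x=2, y=5)
  Distance 4: (x=0, y=0), (x=4, y=0), (x=5, y=1), (x=4, y=2), (x=5, y=3), (x=4, y=4), (x=1, y=5), (x=3, y=5)
  Distance 5: (x=5, y=0), (x=5, y=2), (x=5, y=4), (x=0, y=5), (x=4, y=5)
Total reachable: 32 (grid has 32 open cells total)

Answer: Reachable cells: 32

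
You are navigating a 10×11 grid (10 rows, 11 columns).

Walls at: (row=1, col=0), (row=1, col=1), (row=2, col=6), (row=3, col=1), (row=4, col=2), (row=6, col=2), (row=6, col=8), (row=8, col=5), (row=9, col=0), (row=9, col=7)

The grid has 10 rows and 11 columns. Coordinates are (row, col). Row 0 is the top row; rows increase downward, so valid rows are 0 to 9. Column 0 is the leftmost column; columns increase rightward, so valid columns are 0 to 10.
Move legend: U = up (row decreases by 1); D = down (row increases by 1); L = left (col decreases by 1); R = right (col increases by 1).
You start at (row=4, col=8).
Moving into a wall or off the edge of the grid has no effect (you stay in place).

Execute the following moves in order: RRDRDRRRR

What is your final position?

Start: (row=4, col=8)
  R (right): (row=4, col=8) -> (row=4, col=9)
  R (right): (row=4, col=9) -> (row=4, col=10)
  D (down): (row=4, col=10) -> (row=5, col=10)
  R (right): blocked, stay at (row=5, col=10)
  D (down): (row=5, col=10) -> (row=6, col=10)
  [×4]R (right): blocked, stay at (row=6, col=10)
Final: (row=6, col=10)

Answer: Final position: (row=6, col=10)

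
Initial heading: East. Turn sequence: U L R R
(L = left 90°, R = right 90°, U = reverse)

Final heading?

Answer: Final heading: North

Derivation:
Start: East
  U (U-turn (180°)) -> West
  L (left (90° counter-clockwise)) -> South
  R (right (90° clockwise)) -> West
  R (right (90° clockwise)) -> North
Final: North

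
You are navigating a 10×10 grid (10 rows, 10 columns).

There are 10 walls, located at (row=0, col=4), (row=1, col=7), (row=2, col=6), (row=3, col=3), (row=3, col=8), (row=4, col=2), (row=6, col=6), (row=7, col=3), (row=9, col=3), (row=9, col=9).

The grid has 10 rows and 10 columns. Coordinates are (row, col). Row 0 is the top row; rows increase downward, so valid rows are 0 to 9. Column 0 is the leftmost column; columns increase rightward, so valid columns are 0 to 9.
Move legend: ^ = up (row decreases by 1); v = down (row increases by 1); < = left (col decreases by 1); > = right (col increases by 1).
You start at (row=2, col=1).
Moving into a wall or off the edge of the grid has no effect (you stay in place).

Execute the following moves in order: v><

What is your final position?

Start: (row=2, col=1)
  v (down): (row=2, col=1) -> (row=3, col=1)
  > (right): (row=3, col=1) -> (row=3, col=2)
  < (left): (row=3, col=2) -> (row=3, col=1)
Final: (row=3, col=1)

Answer: Final position: (row=3, col=1)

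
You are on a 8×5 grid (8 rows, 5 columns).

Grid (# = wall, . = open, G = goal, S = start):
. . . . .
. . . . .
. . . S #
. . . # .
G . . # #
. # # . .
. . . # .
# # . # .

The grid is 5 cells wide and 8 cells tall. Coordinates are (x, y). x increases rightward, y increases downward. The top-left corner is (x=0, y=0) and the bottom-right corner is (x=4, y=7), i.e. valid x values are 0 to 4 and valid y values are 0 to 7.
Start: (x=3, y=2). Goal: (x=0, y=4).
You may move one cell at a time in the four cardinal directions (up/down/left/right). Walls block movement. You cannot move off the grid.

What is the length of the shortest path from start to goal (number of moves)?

Answer: Shortest path length: 5

Derivation:
BFS from (x=3, y=2) until reaching (x=0, y=4):
  Distance 0: (x=3, y=2)
  Distance 1: (x=3, y=1), (x=2, y=2)
  Distance 2: (x=3, y=0), (x=2, y=1), (x=4, y=1), (x=1, y=2), (x=2, y=3)
  Distance 3: (x=2, y=0), (x=4, y=0), (x=1, y=1), (x=0, y=2), (x=1, y=3), (x=2, y=4)
  Distance 4: (x=1, y=0), (x=0, y=1), (x=0, y=3), (x=1, y=4)
  Distance 5: (x=0, y=0), (x=0, y=4)  <- goal reached here
One shortest path (5 moves): (x=3, y=2) -> (x=2, y=2) -> (x=1, y=2) -> (x=0, y=2) -> (x=0, y=3) -> (x=0, y=4)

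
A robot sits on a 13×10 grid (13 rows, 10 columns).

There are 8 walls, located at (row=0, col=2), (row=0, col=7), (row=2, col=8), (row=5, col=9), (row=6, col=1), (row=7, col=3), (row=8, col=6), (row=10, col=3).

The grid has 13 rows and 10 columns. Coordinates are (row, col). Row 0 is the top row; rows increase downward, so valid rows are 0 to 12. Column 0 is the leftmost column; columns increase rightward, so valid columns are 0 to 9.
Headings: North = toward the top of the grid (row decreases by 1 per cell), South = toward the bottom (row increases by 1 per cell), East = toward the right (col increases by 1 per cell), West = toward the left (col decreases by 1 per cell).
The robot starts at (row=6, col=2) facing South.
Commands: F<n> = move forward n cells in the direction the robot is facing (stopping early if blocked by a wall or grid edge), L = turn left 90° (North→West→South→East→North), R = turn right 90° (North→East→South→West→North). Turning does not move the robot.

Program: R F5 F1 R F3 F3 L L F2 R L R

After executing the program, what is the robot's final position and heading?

Answer: Final position: (row=3, col=2), facing West

Derivation:
Start: (row=6, col=2), facing South
  R: turn right, now facing West
  F5: move forward 0/5 (blocked), now at (row=6, col=2)
  F1: move forward 0/1 (blocked), now at (row=6, col=2)
  R: turn right, now facing North
  F3: move forward 3, now at (row=3, col=2)
  F3: move forward 2/3 (blocked), now at (row=1, col=2)
  L: turn left, now facing West
  L: turn left, now facing South
  F2: move forward 2, now at (row=3, col=2)
  R: turn right, now facing West
  L: turn left, now facing South
  R: turn right, now facing West
Final: (row=3, col=2), facing West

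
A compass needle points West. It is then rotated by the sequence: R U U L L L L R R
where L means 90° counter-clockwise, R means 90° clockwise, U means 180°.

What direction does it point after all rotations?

Answer: Final heading: South

Derivation:
Start: West
  R (right (90° clockwise)) -> North
  U (U-turn (180°)) -> South
  U (U-turn (180°)) -> North
  L (left (90° counter-clockwise)) -> West
  L (left (90° counter-clockwise)) -> South
  L (left (90° counter-clockwise)) -> East
  L (left (90° counter-clockwise)) -> North
  R (right (90° clockwise)) -> East
  R (right (90° clockwise)) -> South
Final: South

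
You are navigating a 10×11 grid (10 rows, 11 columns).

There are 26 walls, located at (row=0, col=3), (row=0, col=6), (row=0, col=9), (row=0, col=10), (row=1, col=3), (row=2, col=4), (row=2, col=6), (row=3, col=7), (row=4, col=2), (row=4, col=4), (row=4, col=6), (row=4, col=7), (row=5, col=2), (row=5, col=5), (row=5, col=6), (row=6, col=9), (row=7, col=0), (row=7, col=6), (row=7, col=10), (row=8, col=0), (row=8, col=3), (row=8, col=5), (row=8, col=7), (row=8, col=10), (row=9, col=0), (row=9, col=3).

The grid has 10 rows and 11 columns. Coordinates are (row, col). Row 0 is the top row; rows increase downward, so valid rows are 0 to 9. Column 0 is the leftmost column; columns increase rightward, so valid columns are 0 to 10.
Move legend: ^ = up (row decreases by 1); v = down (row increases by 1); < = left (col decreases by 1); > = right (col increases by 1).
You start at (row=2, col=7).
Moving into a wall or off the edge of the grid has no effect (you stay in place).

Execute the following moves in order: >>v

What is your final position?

Answer: Final position: (row=3, col=9)

Derivation:
Start: (row=2, col=7)
  > (right): (row=2, col=7) -> (row=2, col=8)
  > (right): (row=2, col=8) -> (row=2, col=9)
  v (down): (row=2, col=9) -> (row=3, col=9)
Final: (row=3, col=9)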